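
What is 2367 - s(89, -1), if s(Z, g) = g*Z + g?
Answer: 2457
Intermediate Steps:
s(Z, g) = g + Z*g (s(Z, g) = Z*g + g = g + Z*g)
2367 - s(89, -1) = 2367 - (-1)*(1 + 89) = 2367 - (-1)*90 = 2367 - 1*(-90) = 2367 + 90 = 2457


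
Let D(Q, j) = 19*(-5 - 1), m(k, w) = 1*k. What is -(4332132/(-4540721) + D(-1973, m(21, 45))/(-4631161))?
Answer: 20062283123058/21028810007081 ≈ 0.95404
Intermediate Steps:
m(k, w) = k
D(Q, j) = -114 (D(Q, j) = 19*(-6) = -114)
-(4332132/(-4540721) + D(-1973, m(21, 45))/(-4631161)) = -(4332132/(-4540721) - 114/(-4631161)) = -(4332132*(-1/4540721) - 114*(-1/4631161)) = -(-4332132/4540721 + 114/4631161) = -1*(-20062283123058/21028810007081) = 20062283123058/21028810007081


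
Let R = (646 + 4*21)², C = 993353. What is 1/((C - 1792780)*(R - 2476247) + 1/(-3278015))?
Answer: 3278015/5092606299250914534 ≈ 6.4368e-13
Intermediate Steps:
R = 532900 (R = (646 + 84)² = 730² = 532900)
1/((C - 1792780)*(R - 2476247) + 1/(-3278015)) = 1/((993353 - 1792780)*(532900 - 2476247) + 1/(-3278015)) = 1/(-799427*(-1943347) - 1/3278015) = 1/(1553564062169 - 1/3278015) = 1/(5092606299250914534/3278015) = 3278015/5092606299250914534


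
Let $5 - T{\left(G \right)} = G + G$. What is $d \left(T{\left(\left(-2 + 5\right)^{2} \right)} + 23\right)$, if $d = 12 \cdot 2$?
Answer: $240$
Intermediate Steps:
$T{\left(G \right)} = 5 - 2 G$ ($T{\left(G \right)} = 5 - \left(G + G\right) = 5 - 2 G$)
$d = 24$
$d \left(T{\left(\left(-2 + 5\right)^{2} \right)} + 23\right) = 24 \left(\left(5 - 2 \left(-2 + 5\right)^{2}\right) + 23\right) = 24 \left(\left(5 - 2 \cdot 3^{2}\right) + 23\right) = 24 \left(\left(5 - 18\right) + 23\right) = 24 \left(-13 + 23\right) = 24 \cdot 10 = 240$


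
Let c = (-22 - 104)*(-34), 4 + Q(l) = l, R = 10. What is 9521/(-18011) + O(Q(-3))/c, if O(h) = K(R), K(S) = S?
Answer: -2900561/5511366 ≈ -0.52629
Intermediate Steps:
Q(l) = -4 + l
O(h) = 10
c = 4284 (c = -126*(-34) = 4284)
9521/(-18011) + O(Q(-3))/c = 9521/(-18011) + 10/4284 = 9521*(-1/18011) + 10*(1/4284) = -9521/18011 + 5/2142 = -2900561/5511366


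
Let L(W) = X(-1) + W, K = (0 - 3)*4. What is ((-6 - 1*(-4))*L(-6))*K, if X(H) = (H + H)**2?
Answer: -48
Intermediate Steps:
X(H) = 4*H**2 (X(H) = (2*H)**2 = 4*H**2)
K = -12 (K = -3*4 = -12)
L(W) = 4 + W (L(W) = 4*(-1)**2 + W = 4*1 + W = 4 + W)
((-6 - 1*(-4))*L(-6))*K = ((-6 - 1*(-4))*(4 - 6))*(-12) = ((-6 + 4)*(-2))*(-12) = -2*(-2)*(-12) = 4*(-12) = -48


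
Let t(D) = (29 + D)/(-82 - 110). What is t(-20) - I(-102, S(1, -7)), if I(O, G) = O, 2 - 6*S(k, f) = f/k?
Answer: 6525/64 ≈ 101.95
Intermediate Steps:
S(k, f) = ⅓ - f/(6*k)
t(D) = -29/192 - D/192 (t(D) = (29 + D)/(-192) = (29 + D)*(-1/192) = -29/192 - D/192)
t(-20) - I(-102, S(1, -7)) = (-29/192 - 1/192*(-20)) - 1*(-102) = (-29/192 + 5/48) + 102 = -3/64 + 102 = 6525/64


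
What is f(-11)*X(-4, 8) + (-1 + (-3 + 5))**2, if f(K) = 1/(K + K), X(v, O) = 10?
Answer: 6/11 ≈ 0.54545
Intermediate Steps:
f(K) = 1/(2*K)
f(-11)*X(-4, 8) + (-1 + (-3 + 5))**2 = ((1/2)/(-11))*10 + (-1 + (-3 + 5))**2 = ((1/2)*(-1/11))*10 + (-1 + 2)**2 = -1/22*10 + 1**2 = -5/11 + 1 = 6/11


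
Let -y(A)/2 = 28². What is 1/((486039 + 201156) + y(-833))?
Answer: 1/685627 ≈ 1.4585e-6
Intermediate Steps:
y(A) = -1568 (y(A) = -2*28² = -2*784 = -1568)
1/((486039 + 201156) + y(-833)) = 1/((486039 + 201156) - 1568) = 1/(687195 - 1568) = 1/685627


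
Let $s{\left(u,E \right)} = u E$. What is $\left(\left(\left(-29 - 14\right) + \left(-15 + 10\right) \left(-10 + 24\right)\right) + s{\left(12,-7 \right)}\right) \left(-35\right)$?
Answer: $6895$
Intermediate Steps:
$s{\left(u,E \right)} = E u$
$\left(\left(\left(-29 - 14\right) + \left(-15 + 10\right) \left(-10 + 24\right)\right) + s{\left(12,-7 \right)}\right) \left(-35\right) = \left(\left(\left(-29 - 14\right) + \left(-15 + 10\right) \left(-10 + 24\right)\right) - 84\right) \left(-35\right) = \left(\left(-43 - 70\right) - 84\right) \left(-35\right) = \left(-113 - 84\right) \left(-35\right) = \left(-197\right) \left(-35\right) = 6895$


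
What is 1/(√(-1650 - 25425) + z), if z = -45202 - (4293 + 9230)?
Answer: -783/45982036 - 19*I*√3/689730540 ≈ -1.7028e-5 - 4.7713e-8*I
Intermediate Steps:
z = -58725 (z = -45202 - 1*13523 = -45202 - 13523 = -58725)
1/(√(-1650 - 25425) + z) = 1/(√(-1650 - 25425) - 58725) = 1/(√(-27075) - 58725) = 1/(95*I*√3 - 58725) = 1/(-58725 + 95*I*√3)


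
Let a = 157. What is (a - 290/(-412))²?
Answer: 1055405169/42436 ≈ 24871.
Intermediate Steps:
(a - 290/(-412))² = (157 - 290/(-412))² = (157 - 290*(-1/412))² = (157 + 145/206)² = (32487/206)² = 1055405169/42436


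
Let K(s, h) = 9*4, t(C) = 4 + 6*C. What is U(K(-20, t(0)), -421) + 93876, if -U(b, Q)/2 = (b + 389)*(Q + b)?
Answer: 421126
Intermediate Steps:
K(s, h) = 36
U(b, Q) = -2*(389 + b)*(Q + b) (U(b, Q) = -2*(b + 389)*(Q + b) = -2*(389 + b)*(Q + b))
U(K(-20, t(0)), -421) + 93876 = (-778*(-421) - 778*36 - 2*36² - 2*(-421)*36) + 93876 = (327538 - 28008 - 2*1296 + 30312) + 93876 = (327538 - 28008 - 2592 + 30312) + 93876 = 327250 + 93876 = 421126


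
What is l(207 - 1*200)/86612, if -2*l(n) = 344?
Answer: -43/21653 ≈ -0.0019859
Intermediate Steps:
l(n) = -172 (l(n) = -½*344 = -172)
l(207 - 1*200)/86612 = -172/86612 = -172*1/86612 = -43/21653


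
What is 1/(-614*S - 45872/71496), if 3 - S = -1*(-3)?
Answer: -8937/5734 ≈ -1.5586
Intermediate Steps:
S = 0 (S = 3 - (-1)*(-3) = 3 - 1*3 = 3 - 3 = 0)
1/(-614*S - 45872/71496) = 1/(-614*0 - 45872/71496) = 1/(0 - 45872*1/71496) = 1/(0 - 5734/8937) = 1/(-5734/8937) = -8937/5734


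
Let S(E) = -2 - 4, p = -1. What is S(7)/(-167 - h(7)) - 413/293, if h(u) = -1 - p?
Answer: -67213/48931 ≈ -1.3736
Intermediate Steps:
S(E) = -6
h(u) = 0 (h(u) = -1 - 1*(-1) = -1 + 1 = 0)
S(7)/(-167 - h(7)) - 413/293 = -6/(-167 - 1*0) - 413/293 = -6/(-167 + 0) - 413*1/293 = -6/(-167) - 413/293 = -6*(-1/167) - 413/293 = 6/167 - 413/293 = -67213/48931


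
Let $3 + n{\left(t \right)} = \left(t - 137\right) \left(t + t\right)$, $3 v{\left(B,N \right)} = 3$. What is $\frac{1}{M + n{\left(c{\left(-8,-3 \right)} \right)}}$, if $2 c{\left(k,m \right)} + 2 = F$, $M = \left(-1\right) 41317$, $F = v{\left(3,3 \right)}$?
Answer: $- \frac{2}{82365} \approx -2.4282 \cdot 10^{-5}$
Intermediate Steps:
$v{\left(B,N \right)} = 1$ ($v{\left(B,N \right)} = \frac{1}{3} \cdot 3 = 1$)
$F = 1$
$M = -41317$
$c{\left(k,m \right)} = - \frac{1}{2}$ ($c{\left(k,m \right)} = -1 + \frac{1}{2} \cdot 1 = -1 + \frac{1}{2} = - \frac{1}{2}$)
$n{\left(t \right)} = -3 + 2 t \left(-137 + t\right)$ ($n{\left(t \right)} = -3 + \left(t - 137\right) \left(t + t\right) = -3 + \left(-137 + t\right) 2 t = -3 + 2 t \left(-137 + t\right)$)
$\frac{1}{M + n{\left(c{\left(-8,-3 \right)} \right)}} = \frac{1}{-41317 - \left(-134 - \frac{1}{2}\right)} = \frac{1}{-41317 + \left(-3 + 137 + 2 \cdot \frac{1}{4}\right)} = \frac{1}{-41317 + \left(-3 + 137 + \frac{1}{2}\right)} = \frac{1}{-41317 + \frac{269}{2}} = \frac{1}{- \frac{82365}{2}} = - \frac{2}{82365}$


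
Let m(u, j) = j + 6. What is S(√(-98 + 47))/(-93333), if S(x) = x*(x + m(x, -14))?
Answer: 17/31111 + 8*I*√51/93333 ≈ 0.00054643 + 0.00061212*I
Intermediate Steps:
m(u, j) = 6 + j
S(x) = x*(-8 + x) (S(x) = x*(x + (6 - 14)) = x*(x - 8) = x*(-8 + x))
S(√(-98 + 47))/(-93333) = (√(-98 + 47)*(-8 + √(-98 + 47)))/(-93333) = (√(-51)*(-8 + √(-51)))*(-1/93333) = ((I*√51)*(-8 + I*√51))*(-1/93333) = (I*√51*(-8 + I*√51))*(-1/93333) = -I*√51*(-8 + I*√51)/93333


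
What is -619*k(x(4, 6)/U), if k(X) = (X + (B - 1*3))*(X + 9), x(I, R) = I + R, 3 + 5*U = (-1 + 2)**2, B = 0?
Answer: -277312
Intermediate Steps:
U = -2/5 (U = -3/5 + (-1 + 2)**2/5 = -3/5 + (1/5)*1**2 = -3/5 + (1/5)*1 = -3/5 + 1/5 = -2/5 ≈ -0.40000)
k(X) = (-3 + X)*(9 + X) (k(X) = (X + (0 - 1*3))*(X + 9) = (X + (0 - 3))*(9 + X) = (X - 3)*(9 + X) = (-3 + X)*(9 + X))
-619*k(x(4, 6)/U) = -619*(-27 + ((4 + 6)/(-2/5))**2 + 6*((4 + 6)/(-2/5))) = -619*(-27 + (10*(-5/2))**2 + 6*(10*(-5/2))) = -619*(-27 + (-25)**2 + 6*(-25)) = -619*(-27 + 625 - 150) = -619*448 = -277312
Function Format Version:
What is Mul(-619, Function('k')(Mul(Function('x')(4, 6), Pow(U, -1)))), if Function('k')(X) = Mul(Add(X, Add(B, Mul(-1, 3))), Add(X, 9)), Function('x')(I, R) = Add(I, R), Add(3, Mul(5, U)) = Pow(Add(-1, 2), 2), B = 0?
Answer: -277312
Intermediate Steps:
U = Rational(-2, 5) (U = Add(Rational(-3, 5), Mul(Rational(1, 5), Pow(Add(-1, 2), 2))) = Add(Rational(-3, 5), Mul(Rational(1, 5), Pow(1, 2))) = Add(Rational(-3, 5), Mul(Rational(1, 5), 1)) = Add(Rational(-3, 5), Rational(1, 5)) = Rational(-2, 5) ≈ -0.40000)
Function('k')(X) = Mul(Add(-3, X), Add(9, X)) (Function('k')(X) = Mul(Add(X, Add(0, Mul(-1, 3))), Add(X, 9)) = Mul(Add(X, Add(0, -3)), Add(9, X)) = Mul(Add(X, -3), Add(9, X)) = Mul(Add(-3, X), Add(9, X)))
Mul(-619, Function('k')(Mul(Function('x')(4, 6), Pow(U, -1)))) = Mul(-619, Add(-27, Pow(Mul(Add(4, 6), Pow(Rational(-2, 5), -1)), 2), Mul(6, Mul(Add(4, 6), Pow(Rational(-2, 5), -1))))) = Mul(-619, Add(-27, Pow(Mul(10, Rational(-5, 2)), 2), Mul(6, Mul(10, Rational(-5, 2))))) = Mul(-619, Add(-27, Pow(-25, 2), Mul(6, -25))) = Mul(-619, Add(-27, 625, -150)) = Mul(-619, 448) = -277312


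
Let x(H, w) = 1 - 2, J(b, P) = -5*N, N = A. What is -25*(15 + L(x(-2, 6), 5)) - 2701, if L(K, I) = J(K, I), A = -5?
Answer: -3701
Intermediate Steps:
N = -5
J(b, P) = 25 (J(b, P) = -5*(-5) = 25)
x(H, w) = -1
L(K, I) = 25
-25*(15 + L(x(-2, 6), 5)) - 2701 = -25*(15 + 25) - 2701 = -25*40 - 2701 = -1000 - 2701 = -3701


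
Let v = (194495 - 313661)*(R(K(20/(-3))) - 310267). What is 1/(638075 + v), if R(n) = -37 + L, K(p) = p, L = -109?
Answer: 1/36991313633 ≈ 2.7033e-11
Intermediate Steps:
R(n) = -146 (R(n) = -37 - 109 = -146)
v = 36990675558 (v = (194495 - 313661)*(-146 - 310267) = -119166*(-310413) = 36990675558)
1/(638075 + v) = 1/(638075 + 36990675558) = 1/36991313633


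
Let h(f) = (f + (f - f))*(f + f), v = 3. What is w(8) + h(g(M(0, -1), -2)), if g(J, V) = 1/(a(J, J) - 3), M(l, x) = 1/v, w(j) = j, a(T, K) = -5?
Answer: 257/32 ≈ 8.0313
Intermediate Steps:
M(l, x) = ⅓ (M(l, x) = 1/3 = ⅓)
g(J, V) = -⅛ (g(J, V) = 1/(-5 - 3) = 1/(-8) = -⅛)
h(f) = 2*f² (h(f) = (f + 0)*(2*f) = f*(2*f) = 2*f²)
w(8) + h(g(M(0, -1), -2)) = 8 + 2*(-⅛)² = 8 + 2*(1/64) = 8 + 1/32 = 257/32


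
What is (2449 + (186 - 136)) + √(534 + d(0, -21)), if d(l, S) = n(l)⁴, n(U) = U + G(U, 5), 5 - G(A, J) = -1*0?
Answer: 2499 + √1159 ≈ 2533.0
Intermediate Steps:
G(A, J) = 5 (G(A, J) = 5 - (-1)*0 = 5 - 1*0 = 5 + 0 = 5)
n(U) = 5 + U (n(U) = U + 5 = 5 + U)
d(l, S) = (5 + l)⁴
(2449 + (186 - 136)) + √(534 + d(0, -21)) = (2449 + (186 - 136)) + √(534 + (5 + 0)⁴) = (2449 + 50) + √(534 + 5⁴) = 2499 + √(534 + 625) = 2499 + √1159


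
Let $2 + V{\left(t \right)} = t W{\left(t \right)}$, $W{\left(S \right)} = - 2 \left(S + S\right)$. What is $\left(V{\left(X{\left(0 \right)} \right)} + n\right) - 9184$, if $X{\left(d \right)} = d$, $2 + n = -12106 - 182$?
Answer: $-21476$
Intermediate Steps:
$n = -12290$ ($n = -2 - 12288 = -12290$)
$W{\left(S \right)} = - 4 S$ ($W{\left(S \right)} = - 2 \cdot 2 S = - 4 S$)
$V{\left(t \right)} = -2 - 4 t^{2}$ ($V{\left(t \right)} = -2 + t \left(- 4 t\right) = -2 - 4 t^{2}$)
$\left(V{\left(X{\left(0 \right)} \right)} + n\right) - 9184 = \left(\left(-2 - 4 \cdot 0^{2}\right) - 12290\right) - 9184 = \left(\left(-2 - 0\right) - 12290\right) - 9184 = \left(\left(-2 + 0\right) - 12290\right) - 9184 = \left(-2 - 12290\right) - 9184 = -12292 - 9184 = -21476$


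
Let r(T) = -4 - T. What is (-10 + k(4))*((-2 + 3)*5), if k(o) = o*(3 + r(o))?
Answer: -150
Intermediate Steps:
k(o) = o*(-1 - o) (k(o) = o*(3 + (-4 - o)) = o*(-1 - o))
(-10 + k(4))*((-2 + 3)*5) = (-10 - 1*4*(1 + 4))*((-2 + 3)*5) = (-10 - 1*4*5)*(1*5) = (-10 - 20)*5 = -30*5 = -150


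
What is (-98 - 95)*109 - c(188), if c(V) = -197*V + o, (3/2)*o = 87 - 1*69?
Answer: 15987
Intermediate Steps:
o = 12 (o = 2*(87 - 1*69)/3 = 2*(87 - 69)/3 = (⅔)*18 = 12)
c(V) = 12 - 197*V (c(V) = -197*V + 12 = 12 - 197*V)
(-98 - 95)*109 - c(188) = (-98 - 95)*109 - (12 - 197*188) = -193*109 - (12 - 37036) = -21037 - 1*(-37024) = -21037 + 37024 = 15987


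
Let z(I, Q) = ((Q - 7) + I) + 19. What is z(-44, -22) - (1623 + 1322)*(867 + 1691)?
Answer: -7533364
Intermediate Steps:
z(I, Q) = 12 + I + Q (z(I, Q) = ((-7 + Q) + I) + 19 = (-7 + I + Q) + 19 = 12 + I + Q)
z(-44, -22) - (1623 + 1322)*(867 + 1691) = (12 - 44 - 22) - (1623 + 1322)*(867 + 1691) = -54 - 2945*2558 = -54 - 1*7533310 = -54 - 7533310 = -7533364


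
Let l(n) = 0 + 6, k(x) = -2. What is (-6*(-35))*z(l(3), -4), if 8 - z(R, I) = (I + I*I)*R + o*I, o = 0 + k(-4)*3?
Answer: -18480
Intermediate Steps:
l(n) = 6
o = -6 (o = 0 - 2*3 = 0 - 6 = -6)
z(R, I) = 8 + 6*I - R*(I + I²) (z(R, I) = 8 - ((I + I*I)*R - 6*I) = 8 - ((I + I²)*R - 6*I) = 8 - (R*(I + I²) - 6*I) = 8 - (-6*I + R*(I + I²)) = 8 + (6*I - R*(I + I²)) = 8 + 6*I - R*(I + I²))
(-6*(-35))*z(l(3), -4) = (-6*(-35))*(8 + 6*(-4) - 1*(-4)*6 - 1*6*(-4)²) = 210*(8 - 24 + 24 - 1*6*16) = 210*(8 - 24 + 24 - 96) = 210*(-88) = -18480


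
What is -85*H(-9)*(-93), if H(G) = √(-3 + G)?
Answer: 15810*I*√3 ≈ 27384.0*I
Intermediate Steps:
-85*H(-9)*(-93) = -85*√(-3 - 9)*(-93) = -170*I*√3*(-93) = 15810*I*√3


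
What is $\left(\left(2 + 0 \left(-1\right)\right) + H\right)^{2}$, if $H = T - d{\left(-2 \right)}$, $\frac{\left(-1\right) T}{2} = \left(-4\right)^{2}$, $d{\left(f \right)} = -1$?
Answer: $841$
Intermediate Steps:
$T = -32$ ($T = - 2 \left(-4\right)^{2} = \left(-2\right) 16 = -32$)
$H = -31$ ($H = -32 - -1 = -32 + 1 = -31$)
$\left(\left(2 + 0 \left(-1\right)\right) + H\right)^{2} = \left(\left(2 + 0 \left(-1\right)\right) - 31\right)^{2} = \left(\left(2 + 0\right) - 31\right)^{2} = \left(2 - 31\right)^{2} = \left(-29\right)^{2} = 841$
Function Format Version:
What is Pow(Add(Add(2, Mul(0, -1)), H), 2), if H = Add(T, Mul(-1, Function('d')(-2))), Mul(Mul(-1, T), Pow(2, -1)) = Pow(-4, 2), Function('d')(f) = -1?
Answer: 841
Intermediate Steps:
T = -32 (T = Mul(-2, Pow(-4, 2)) = Mul(-2, 16) = -32)
H = -31 (H = Add(-32, Mul(-1, -1)) = Add(-32, 1) = -31)
Pow(Add(Add(2, Mul(0, -1)), H), 2) = Pow(Add(Add(2, Mul(0, -1)), -31), 2) = Pow(Add(Add(2, 0), -31), 2) = Pow(Add(2, -31), 2) = Pow(-29, 2) = 841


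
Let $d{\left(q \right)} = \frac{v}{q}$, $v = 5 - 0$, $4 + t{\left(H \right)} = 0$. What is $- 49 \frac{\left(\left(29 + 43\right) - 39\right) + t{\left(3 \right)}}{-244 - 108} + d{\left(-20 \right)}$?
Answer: $\frac{1333}{352} \approx 3.7869$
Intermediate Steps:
$t{\left(H \right)} = -4$ ($t{\left(H \right)} = -4 + 0 = -4$)
$v = 5$ ($v = 5 + 0 = 5$)
$d{\left(q \right)} = \frac{5}{q}$
$- 49 \frac{\left(\left(29 + 43\right) - 39\right) + t{\left(3 \right)}}{-244 - 108} + d{\left(-20 \right)} = - 49 \frac{\left(\left(29 + 43\right) - 39\right) - 4}{-244 - 108} + \frac{5}{-20} = - 49 \frac{\left(72 - 39\right) - 4}{-352} + 5 \left(- \frac{1}{20}\right) = - 49 \left(33 - 4\right) \left(- \frac{1}{352}\right) - \frac{1}{4} = - 49 \cdot 29 \left(- \frac{1}{352}\right) - \frac{1}{4} = \left(-49\right) \left(- \frac{29}{352}\right) - \frac{1}{4} = \frac{1421}{352} - \frac{1}{4} = \frac{1333}{352}$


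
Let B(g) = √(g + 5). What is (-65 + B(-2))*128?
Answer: -8320 + 128*√3 ≈ -8098.3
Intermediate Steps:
B(g) = √(5 + g)
(-65 + B(-2))*128 = (-65 + √(5 - 2))*128 = (-65 + √3)*128 = -8320 + 128*√3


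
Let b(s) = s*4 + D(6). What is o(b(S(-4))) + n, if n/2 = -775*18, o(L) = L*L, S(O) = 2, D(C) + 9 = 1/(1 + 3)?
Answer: -446391/16 ≈ -27899.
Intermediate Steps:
D(C) = -35/4 (D(C) = -9 + 1/(1 + 3) = -9 + 1/4 = -35/4)
b(s) = -35/4 + 4*s (b(s) = s*4 - 35/4 = 4*s - 35/4 = -35/4 + 4*s)
o(L) = L**2
n = -27900 (n = 2*(-775*18) = 2*(-13950) = -27900)
o(b(S(-4))) + n = (-35/4 + 4*2)**2 - 27900 = (-35/4 + 8)**2 - 27900 = (-3/4)**2 - 27900 = 9/16 - 27900 = -446391/16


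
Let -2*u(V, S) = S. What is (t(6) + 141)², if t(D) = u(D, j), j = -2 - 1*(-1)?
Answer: 80089/4 ≈ 20022.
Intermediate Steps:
j = -1 (j = -2 + 1 = -1)
u(V, S) = -S/2
t(D) = ½ (t(D) = -½*(-1) = ½)
(t(6) + 141)² = (½ + 141)² = (283/2)² = 80089/4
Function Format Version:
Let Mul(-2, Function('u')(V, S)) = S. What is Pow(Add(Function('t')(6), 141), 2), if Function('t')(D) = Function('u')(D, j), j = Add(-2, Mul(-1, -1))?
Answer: Rational(80089, 4) ≈ 20022.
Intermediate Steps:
j = -1 (j = Add(-2, 1) = -1)
Function('u')(V, S) = Mul(Rational(-1, 2), S)
Function('t')(D) = Rational(1, 2) (Function('t')(D) = Mul(Rational(-1, 2), -1) = Rational(1, 2))
Pow(Add(Function('t')(6), 141), 2) = Pow(Add(Rational(1, 2), 141), 2) = Pow(Rational(283, 2), 2) = Rational(80089, 4)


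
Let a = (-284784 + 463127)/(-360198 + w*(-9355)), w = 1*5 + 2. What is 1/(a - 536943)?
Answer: -425683/228567685412 ≈ -1.8624e-6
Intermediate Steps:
w = 7 (w = 5 + 2 = 7)
a = -178343/425683 (a = (-284784 + 463127)/(-360198 + 7*(-9355)) = 178343/(-360198 - 65485) = 178343/(-425683) = 178343*(-1/425683) = -178343/425683 ≈ -0.41896)
1/(a - 536943) = 1/(-178343/425683 - 536943) = 1/(-228567685412/425683) = -425683/228567685412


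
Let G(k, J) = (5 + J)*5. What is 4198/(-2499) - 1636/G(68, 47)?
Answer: -1294961/162435 ≈ -7.9722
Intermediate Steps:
G(k, J) = 25 + 5*J
4198/(-2499) - 1636/G(68, 47) = 4198/(-2499) - 1636/(25 + 5*47) = 4198*(-1/2499) - 1636/(25 + 235) = -4198/2499 - 1636/260 = -4198/2499 - 1636*1/260 = -4198/2499 - 409/65 = -1294961/162435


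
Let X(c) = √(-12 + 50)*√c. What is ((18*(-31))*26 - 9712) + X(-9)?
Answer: -24220 + 3*I*√38 ≈ -24220.0 + 18.493*I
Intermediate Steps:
X(c) = √38*√c
((18*(-31))*26 - 9712) + X(-9) = ((18*(-31))*26 - 9712) + √38*√(-9) = (-558*26 - 9712) + √38*(3*I) = (-14508 - 9712) + 3*I*√38 = -24220 + 3*I*√38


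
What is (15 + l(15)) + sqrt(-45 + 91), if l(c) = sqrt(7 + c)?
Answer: 15 + sqrt(22) + sqrt(46) ≈ 26.473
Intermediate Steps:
(15 + l(15)) + sqrt(-45 + 91) = (15 + sqrt(7 + 15)) + sqrt(-45 + 91) = (15 + sqrt(22)) + sqrt(46) = 15 + sqrt(22) + sqrt(46)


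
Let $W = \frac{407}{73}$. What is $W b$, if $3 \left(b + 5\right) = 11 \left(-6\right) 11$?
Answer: $- \frac{100529}{73} \approx -1377.1$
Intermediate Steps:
$W = \frac{407}{73}$ ($W = 407 \cdot \frac{1}{73} = \frac{407}{73} \approx 5.5753$)
$b = -247$ ($b = -5 + \frac{11 \left(-6\right) 11}{3} = -5 + \frac{\left(-66\right) 11}{3} = -5 + \frac{1}{3} \left(-726\right) = -5 - 242 = -247$)
$W b = \frac{407}{73} \left(-247\right) = - \frac{100529}{73}$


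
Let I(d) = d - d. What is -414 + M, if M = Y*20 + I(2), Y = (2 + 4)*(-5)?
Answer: -1014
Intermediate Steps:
I(d) = 0
Y = -30 (Y = 6*(-5) = -30)
M = -600 (M = -30*20 + 0 = -600 + 0 = -600)
-414 + M = -414 - 600 = -1014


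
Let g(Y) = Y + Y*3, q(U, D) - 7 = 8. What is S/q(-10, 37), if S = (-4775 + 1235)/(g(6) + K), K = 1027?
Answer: -236/1051 ≈ -0.22455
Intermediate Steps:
q(U, D) = 15 (q(U, D) = 7 + 8 = 15)
g(Y) = 4*Y (g(Y) = Y + 3*Y = 4*Y)
S = -3540/1051 (S = (-4775 + 1235)/(4*6 + 1027) = -3540/(24 + 1027) = -3540/1051 ≈ -3.3682)
S/q(-10, 37) = -3540/1051/15 = -3540/1051*1/15 = -236/1051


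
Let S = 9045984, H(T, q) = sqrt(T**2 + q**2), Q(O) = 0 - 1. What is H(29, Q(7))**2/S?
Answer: 421/4522992 ≈ 9.3080e-5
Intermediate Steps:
Q(O) = -1
H(29, Q(7))**2/S = (sqrt(29**2 + (-1)**2))**2/9045984 = (sqrt(841 + 1))**2*(1/9045984) = (sqrt(842))**2*(1/9045984) = 842*(1/9045984) = 421/4522992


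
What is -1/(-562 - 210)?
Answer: 1/772 ≈ 0.0012953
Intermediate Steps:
-1/(-562 - 210) = -1/(-772) = -1*(-1/772) = 1/772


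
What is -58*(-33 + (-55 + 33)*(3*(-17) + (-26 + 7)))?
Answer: -87406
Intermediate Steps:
-58*(-33 + (-55 + 33)*(3*(-17) + (-26 + 7))) = -58*(-33 - 22*(-51 - 19)) = -58*(-33 - 22*(-70)) = -58*(-33 + 1540) = -58*1507 = -87406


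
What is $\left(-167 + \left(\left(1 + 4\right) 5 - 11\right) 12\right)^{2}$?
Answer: $1$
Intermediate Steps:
$\left(-167 + \left(\left(1 + 4\right) 5 - 11\right) 12\right)^{2} = \left(-167 + \left(5 \cdot 5 - 11\right) 12\right)^{2} = \left(-167 + \left(25 - 11\right) 12\right)^{2} = \left(-167 + 14 \cdot 12\right)^{2} = \left(-167 + 168\right)^{2} = 1^{2} = 1$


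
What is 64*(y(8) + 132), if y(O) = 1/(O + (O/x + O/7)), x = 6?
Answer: 464976/55 ≈ 8454.1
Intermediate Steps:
y(O) = 42/(55*O) (y(O) = 1/(O + (O/6 + O/7)) = 1/(O + 13*O/42) = 1/(55*O/42) = 42/(55*O))
64*(y(8) + 132) = 64*((42/55)/8 + 132) = 64*((42/55)*(1/8) + 132) = 64*(21/220 + 132) = 64*(29061/220) = 464976/55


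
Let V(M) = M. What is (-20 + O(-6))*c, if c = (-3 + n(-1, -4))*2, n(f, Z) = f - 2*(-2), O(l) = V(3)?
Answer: 0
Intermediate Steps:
O(l) = 3
n(f, Z) = 4 + f (n(f, Z) = f + 4 = 4 + f)
c = 0 (c = (-3 + (4 - 1))*2 = (-3 + 3)*2 = 0*2 = 0)
(-20 + O(-6))*c = (-20 + 3)*0 = -17*0 = 0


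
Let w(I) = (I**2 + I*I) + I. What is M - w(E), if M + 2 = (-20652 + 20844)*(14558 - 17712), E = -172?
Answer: -664566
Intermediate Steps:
w(I) = I + 2*I**2 (w(I) = (I**2 + I**2) + I = 2*I**2 + I = I + 2*I**2)
M = -605570 (M = -2 + (-20652 + 20844)*(14558 - 17712) = -2 + 192*(-3154) = -2 - 605568 = -605570)
M - w(E) = -605570 - (-172)*(1 + 2*(-172)) = -605570 - (-172)*(1 - 344) = -605570 - (-172)*(-343) = -605570 - 1*58996 = -605570 - 58996 = -664566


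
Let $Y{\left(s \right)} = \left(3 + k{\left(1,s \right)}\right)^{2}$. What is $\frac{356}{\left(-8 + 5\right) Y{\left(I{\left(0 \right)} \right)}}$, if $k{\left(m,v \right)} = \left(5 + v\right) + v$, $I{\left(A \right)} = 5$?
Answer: $- \frac{89}{243} \approx -0.36626$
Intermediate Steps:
$k{\left(m,v \right)} = 5 + 2 v$
$Y{\left(s \right)} = \left(8 + 2 s\right)^{2}$ ($Y{\left(s \right)} = \left(3 + \left(5 + 2 s\right)\right)^{2} = \left(8 + 2 s\right)^{2}$)
$\frac{356}{\left(-8 + 5\right) Y{\left(I{\left(0 \right)} \right)}} = \frac{356}{\left(-8 + 5\right) 4 \left(4 + 5\right)^{2}} = \frac{356}{\left(-3\right) 4 \cdot 9^{2}} = \frac{356}{\left(-3\right) 4 \cdot 81} = \frac{356}{\left(-3\right) 324} = \frac{356}{-972} = 356 \left(- \frac{1}{972}\right) = - \frac{89}{243}$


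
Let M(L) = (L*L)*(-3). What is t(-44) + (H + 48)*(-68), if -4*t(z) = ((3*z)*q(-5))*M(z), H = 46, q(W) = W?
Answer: 951928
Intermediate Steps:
M(L) = -3*L² (M(L) = L²*(-3) = -3*L²)
t(z) = -45*z³/4 (t(z) = -(3*z)*(-5)*(-3*z²)/4 = -(-15*z)*(-3*z²)/4 = -45*z³/4)
t(-44) + (H + 48)*(-68) = -45/4*(-44)³ + (46 + 48)*(-68) = -45/4*(-85184) + 94*(-68) = 958320 - 6392 = 951928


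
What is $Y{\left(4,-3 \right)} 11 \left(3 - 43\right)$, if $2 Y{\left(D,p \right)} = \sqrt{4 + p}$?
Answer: $-220$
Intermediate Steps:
$Y{\left(D,p \right)} = \frac{\sqrt{4 + p}}{2}$
$Y{\left(4,-3 \right)} 11 \left(3 - 43\right) = \frac{\sqrt{4 - 3}}{2} \cdot 11 \left(3 - 43\right) = \frac{\sqrt{1}}{2} \cdot 11 \left(-40\right) = \frac{1}{2} \cdot 1 \cdot 11 \left(-40\right) = \frac{1}{2} \cdot 11 \left(-40\right) = \frac{11}{2} \left(-40\right) = -220$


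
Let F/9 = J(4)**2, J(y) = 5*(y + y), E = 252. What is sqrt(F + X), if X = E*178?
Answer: 6*sqrt(1646) ≈ 243.43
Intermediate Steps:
X = 44856 (X = 252*178 = 44856)
J(y) = 10*y (J(y) = 5*(2*y) = 10*y)
F = 14400 (F = 9*(10*4)**2 = 9*40**2 = 9*1600 = 14400)
sqrt(F + X) = sqrt(14400 + 44856) = sqrt(59256) = 6*sqrt(1646)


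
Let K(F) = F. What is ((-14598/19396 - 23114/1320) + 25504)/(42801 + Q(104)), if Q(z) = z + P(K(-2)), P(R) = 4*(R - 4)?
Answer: 81563022797/137233779540 ≈ 0.59434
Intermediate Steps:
P(R) = -16 + 4*R (P(R) = 4*(-4 + R) = -16 + 4*R)
Q(z) = -24 + z (Q(z) = z + (-16 + 4*(-2)) = z + (-16 - 8) = z - 24 = -24 + z)
((-14598/19396 - 23114/1320) + 25504)/(42801 + Q(104)) = ((-14598/19396 - 23114/1320) + 25504)/(42801 + (-24 + 104)) = ((-14598*1/19396 - 23114*1/1320) + 25504)/(42801 + 80) = ((-7299/9698 - 11557/660) + 25504)/42881 = (-58448563/3200340 + 25504)*(1/42881) = (81563022797/3200340)*(1/42881) = 81563022797/137233779540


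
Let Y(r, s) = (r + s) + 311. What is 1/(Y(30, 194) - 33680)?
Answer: -1/33145 ≈ -3.0170e-5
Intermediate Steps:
Y(r, s) = 311 + r + s
1/(Y(30, 194) - 33680) = 1/((311 + 30 + 194) - 33680) = 1/(535 - 33680) = 1/(-33145) = -1/33145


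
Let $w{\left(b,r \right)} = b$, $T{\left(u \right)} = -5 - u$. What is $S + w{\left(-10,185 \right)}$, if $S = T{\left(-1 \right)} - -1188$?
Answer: $1174$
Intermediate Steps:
$S = 1184$ ($S = \left(-5 - -1\right) - -1188 = \left(-5 + 1\right) + 1188 = -4 + 1188 = 1184$)
$S + w{\left(-10,185 \right)} = 1184 - 10 = 1174$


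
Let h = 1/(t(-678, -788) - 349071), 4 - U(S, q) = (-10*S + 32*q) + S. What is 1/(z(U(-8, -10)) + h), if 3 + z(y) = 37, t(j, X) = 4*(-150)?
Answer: 349671/11888813 ≈ 0.029412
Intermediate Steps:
U(S, q) = 4 - 32*q + 9*S (U(S, q) = 4 - ((-10*S + 32*q) + S) = 4 - (-9*S + 32*q) = 4 + (-32*q + 9*S) = 4 - 32*q + 9*S)
t(j, X) = -600
h = -1/349671 (h = 1/(-600 - 349071) = 1/(-349671) = -1/349671 ≈ -2.8598e-6)
z(y) = 34 (z(y) = -3 + 37 = 34)
1/(z(U(-8, -10)) + h) = 1/(34 - 1/349671) = 1/(11888813/349671) = 349671/11888813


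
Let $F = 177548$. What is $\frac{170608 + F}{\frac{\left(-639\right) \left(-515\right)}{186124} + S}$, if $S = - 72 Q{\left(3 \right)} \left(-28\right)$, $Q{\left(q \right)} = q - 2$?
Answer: $\frac{7200020816}{41728341} \approx 172.55$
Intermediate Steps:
$Q{\left(q \right)} = -2 + q$
$S = 2016$ ($S = - 72 \left(-2 + 3\right) \left(-28\right) = \left(-72\right) 1 \left(-28\right) = \left(-72\right) \left(-28\right) = 2016$)
$\frac{170608 + F}{\frac{\left(-639\right) \left(-515\right)}{186124} + S} = \frac{170608 + 177548}{\frac{\left(-639\right) \left(-515\right)}{186124} + 2016} = \frac{348156}{329085 \cdot \frac{1}{186124} + 2016} = \frac{348156}{\frac{329085}{186124} + 2016} = \frac{348156}{\frac{375555069}{186124}} = 348156 \cdot \frac{186124}{375555069} = \frac{7200020816}{41728341}$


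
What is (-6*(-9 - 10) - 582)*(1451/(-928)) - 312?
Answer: 97383/232 ≈ 419.75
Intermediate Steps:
(-6*(-9 - 10) - 582)*(1451/(-928)) - 312 = (-6*(-19) - 582)*(1451*(-1/928)) - 312 = (114 - 582)*(-1451/928) - 312 = -468*(-1451/928) - 312 = 169767/232 - 312 = 97383/232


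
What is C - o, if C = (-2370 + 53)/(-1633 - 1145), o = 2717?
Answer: -7545509/2778 ≈ -2716.2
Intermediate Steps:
C = 2317/2778 (C = -2317/(-2778) = -2317*(-1/2778) = 2317/2778 ≈ 0.83405)
C - o = 2317/2778 - 1*2717 = 2317/2778 - 2717 = -7545509/2778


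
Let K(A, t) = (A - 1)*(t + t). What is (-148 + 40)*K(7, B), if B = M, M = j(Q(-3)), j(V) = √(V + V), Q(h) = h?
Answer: -1296*I*√6 ≈ -3174.5*I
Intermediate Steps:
j(V) = √2*√V (j(V) = √(2*V) = √2*√V)
M = I*√6 (M = √2*√(-3) = √2*(I*√3) = I*√6 ≈ 2.4495*I)
B = I*√6 ≈ 2.4495*I
K(A, t) = 2*t*(-1 + A) (K(A, t) = (-1 + A)*(2*t) = 2*t*(-1 + A))
(-148 + 40)*K(7, B) = (-148 + 40)*(2*(I*√6)*(-1 + 7)) = -216*I*√6*6 = -1296*I*√6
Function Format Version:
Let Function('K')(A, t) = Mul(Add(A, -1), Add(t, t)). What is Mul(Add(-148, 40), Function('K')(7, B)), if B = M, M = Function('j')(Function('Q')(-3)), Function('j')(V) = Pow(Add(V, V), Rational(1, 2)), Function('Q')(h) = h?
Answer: Mul(-1296, I, Pow(6, Rational(1, 2))) ≈ Mul(-3174.5, I)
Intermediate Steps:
Function('j')(V) = Mul(Pow(2, Rational(1, 2)), Pow(V, Rational(1, 2))) (Function('j')(V) = Pow(Mul(2, V), Rational(1, 2)) = Mul(Pow(2, Rational(1, 2)), Pow(V, Rational(1, 2))))
M = Mul(I, Pow(6, Rational(1, 2))) (M = Mul(Pow(2, Rational(1, 2)), Pow(-3, Rational(1, 2))) = Mul(Pow(2, Rational(1, 2)), Mul(I, Pow(3, Rational(1, 2)))) = Mul(I, Pow(6, Rational(1, 2))) ≈ Mul(2.4495, I))
B = Mul(I, Pow(6, Rational(1, 2))) ≈ Mul(2.4495, I)
Function('K')(A, t) = Mul(2, t, Add(-1, A)) (Function('K')(A, t) = Mul(Add(-1, A), Mul(2, t)) = Mul(2, t, Add(-1, A)))
Mul(Add(-148, 40), Function('K')(7, B)) = Mul(Add(-148, 40), Mul(2, Mul(I, Pow(6, Rational(1, 2))), Add(-1, 7))) = Mul(-108, Mul(2, Mul(I, Pow(6, Rational(1, 2))), 6)) = Mul(-108, Mul(12, I, Pow(6, Rational(1, 2)))) = Mul(-1296, I, Pow(6, Rational(1, 2)))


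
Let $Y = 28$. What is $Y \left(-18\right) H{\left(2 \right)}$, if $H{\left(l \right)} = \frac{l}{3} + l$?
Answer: $-1344$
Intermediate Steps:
$H{\left(l \right)} = \frac{4 l}{3}$ ($H{\left(l \right)} = \frac{l}{3} + l = \frac{4 l}{3}$)
$Y \left(-18\right) H{\left(2 \right)} = 28 \left(-18\right) \frac{4}{3} \cdot 2 = \left(-504\right) \frac{8}{3} = -1344$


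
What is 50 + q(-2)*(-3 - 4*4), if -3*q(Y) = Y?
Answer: 112/3 ≈ 37.333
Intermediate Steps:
q(Y) = -Y/3
50 + q(-2)*(-3 - 4*4) = 50 + (-⅓*(-2))*(-3 - 4*4) = 50 + 2*(-3 - 16)/3 = 50 + (⅔)*(-19) = 50 - 38/3 = 112/3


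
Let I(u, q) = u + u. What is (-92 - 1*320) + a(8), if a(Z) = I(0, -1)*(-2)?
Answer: -412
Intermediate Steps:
I(u, q) = 2*u
a(Z) = 0 (a(Z) = (2*0)*(-2) = 0*(-2) = 0)
(-92 - 1*320) + a(8) = (-92 - 1*320) + 0 = (-92 - 320) + 0 = -412 + 0 = -412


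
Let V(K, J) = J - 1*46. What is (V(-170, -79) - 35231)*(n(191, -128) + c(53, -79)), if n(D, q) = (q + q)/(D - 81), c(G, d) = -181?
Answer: 356494548/55 ≈ 6.4817e+6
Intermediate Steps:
V(K, J) = -46 + J (V(K, J) = J - 46 = -46 + J)
n(D, q) = 2*q/(-81 + D) (n(D, q) = (2*q)/(-81 + D) = 2*q/(-81 + D))
(V(-170, -79) - 35231)*(n(191, -128) + c(53, -79)) = ((-46 - 79) - 35231)*(2*(-128)/(-81 + 191) - 181) = (-125 - 35231)*(2*(-128)/110 - 181) = -35356*(2*(-128)*(1/110) - 181) = -35356*(-128/55 - 181) = -35356*(-10083/55) = 356494548/55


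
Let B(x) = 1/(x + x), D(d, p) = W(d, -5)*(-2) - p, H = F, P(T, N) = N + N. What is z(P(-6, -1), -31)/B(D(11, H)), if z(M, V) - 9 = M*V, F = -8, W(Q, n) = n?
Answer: 2556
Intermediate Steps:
P(T, N) = 2*N
z(M, V) = 9 + M*V
H = -8
D(d, p) = 10 - p (D(d, p) = -5*(-2) - p = 10 - p)
B(x) = 1/(2*x)
z(P(-6, -1), -31)/B(D(11, H)) = (9 + (2*(-1))*(-31))/((1/(2*(10 - 1*(-8))))) = (9 - 2*(-31))/((1/(2*(10 + 8)))) = (9 + 62)/(((1/2)/18)) = 71/(((1/2)*(1/18))) = 71/(1/36) = 71*36 = 2556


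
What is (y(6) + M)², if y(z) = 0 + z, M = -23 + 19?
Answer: 4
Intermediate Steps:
M = -4
y(z) = z
(y(6) + M)² = (6 - 4)² = 2² = 4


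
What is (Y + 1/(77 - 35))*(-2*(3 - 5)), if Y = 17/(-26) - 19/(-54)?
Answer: -2734/2457 ≈ -1.1127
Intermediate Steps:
Y = -106/351 (Y = 17*(-1/26) - 19*(-1/54) = -17/26 + 19/54 = -106/351 ≈ -0.30199)
(Y + 1/(77 - 35))*(-2*(3 - 5)) = (-106/351 + 1/(77 - 35))*(-2*(3 - 5)) = (-106/351 + 1/42)*(-2*(-2)) = (-106/351 + 1/42)*4 = -1367/4914*4 = -2734/2457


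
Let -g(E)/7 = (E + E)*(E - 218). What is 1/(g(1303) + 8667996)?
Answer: -1/11124574 ≈ -8.9891e-8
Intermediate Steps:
g(E) = -14*E*(-218 + E) (g(E) = -7*(E + E)*(E - 218) = -7*2*E*(-218 + E) = -14*E*(-218 + E))
1/(g(1303) + 8667996) = 1/(14*1303*(218 - 1*1303) + 8667996) = 1/(14*1303*(218 - 1303) + 8667996) = 1/(14*1303*(-1085) + 8667996) = 1/(-19792570 + 8667996) = 1/(-11124574) = -1/11124574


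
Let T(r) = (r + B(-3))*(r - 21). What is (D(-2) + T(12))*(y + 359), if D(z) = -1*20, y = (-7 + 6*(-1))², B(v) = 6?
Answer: -96096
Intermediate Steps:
y = 169 (y = (-7 - 6)² = (-13)² = 169)
T(r) = (-21 + r)*(6 + r) (T(r) = (r + 6)*(r - 21) = (6 + r)*(-21 + r) = (-21 + r)*(6 + r))
D(z) = -20
(D(-2) + T(12))*(y + 359) = (-20 + (-126 + 12² - 15*12))*(169 + 359) = (-20 + (-126 + 144 - 180))*528 = (-20 - 162)*528 = -182*528 = -96096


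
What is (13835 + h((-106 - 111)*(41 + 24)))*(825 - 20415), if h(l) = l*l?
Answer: -3897721607400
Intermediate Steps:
h(l) = l²
(13835 + h((-106 - 111)*(41 + 24)))*(825 - 20415) = (13835 + ((-106 - 111)*(41 + 24))²)*(825 - 20415) = (13835 + (-217*65)²)*(-19590) = (13835 + (-14105)²)*(-19590) = (13835 + 198951025)*(-19590) = 198964860*(-19590) = -3897721607400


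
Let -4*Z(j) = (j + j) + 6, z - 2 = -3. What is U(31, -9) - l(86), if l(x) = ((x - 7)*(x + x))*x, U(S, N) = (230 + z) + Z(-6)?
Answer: -2336675/2 ≈ -1.1683e+6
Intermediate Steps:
z = -1 (z = 2 - 3 = -1)
Z(j) = -3/2 - j/2 (Z(j) = -((j + j) + 6)/4 = -(2*j + 6)/4 = -(6 + 2*j)/4 = -3/2 - j/2)
U(S, N) = 461/2 (U(S, N) = (230 - 1) + (-3/2 - ½*(-6)) = 229 + (-3/2 + 3) = 229 + 3/2 = 461/2)
l(x) = 2*x²*(-7 + x) (l(x) = ((-7 + x)*(2*x))*x = (2*x*(-7 + x))*x = 2*x²*(-7 + x))
U(31, -9) - l(86) = 461/2 - 2*86²*(-7 + 86) = 461/2 - 2*7396*79 = 461/2 - 1*1168568 = 461/2 - 1168568 = -2336675/2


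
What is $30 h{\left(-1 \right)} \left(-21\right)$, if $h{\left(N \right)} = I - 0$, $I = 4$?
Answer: $-2520$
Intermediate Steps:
$h{\left(N \right)} = 4$ ($h{\left(N \right)} = 4 - 0 = 4 + 0 = 4$)
$30 h{\left(-1 \right)} \left(-21\right) = 30 \cdot 4 \left(-21\right) = 120 \left(-21\right) = -2520$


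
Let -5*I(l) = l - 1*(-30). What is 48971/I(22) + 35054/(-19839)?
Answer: -21988693/4668 ≈ -4710.5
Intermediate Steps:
I(l) = -6 - l/5 (I(l) = -(l - 1*(-30))/5 = -(l + 30)/5 = -(30 + l)/5 = -6 - l/5)
48971/I(22) + 35054/(-19839) = 48971/(-6 - ⅕*22) + 35054/(-19839) = 48971/(-6 - 22/5) + 35054*(-1/19839) = 48971/(-52/5) - 2062/1167 = 48971*(-5/52) - 2062/1167 = -18835/4 - 2062/1167 = -21988693/4668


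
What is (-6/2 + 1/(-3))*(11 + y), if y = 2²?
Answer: -50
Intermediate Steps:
y = 4
(-6/2 + 1/(-3))*(11 + y) = (-6/2 + 1/(-3))*(11 + 4) = (-6*½ + 1*(-⅓))*15 = (-3 - ⅓)*15 = -10/3*15 = -50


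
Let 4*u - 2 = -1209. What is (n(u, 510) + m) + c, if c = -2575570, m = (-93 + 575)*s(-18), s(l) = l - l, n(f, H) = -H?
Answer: -2576080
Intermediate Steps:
u = -1207/4 (u = 1/2 + (1/4)*(-1209) = 1/2 - 1209/4 = -1207/4 ≈ -301.75)
s(l) = 0
m = 0 (m = (-93 + 575)*0 = 482*0 = 0)
(n(u, 510) + m) + c = (-1*510 + 0) - 2575570 = (-510 + 0) - 2575570 = -510 - 2575570 = -2576080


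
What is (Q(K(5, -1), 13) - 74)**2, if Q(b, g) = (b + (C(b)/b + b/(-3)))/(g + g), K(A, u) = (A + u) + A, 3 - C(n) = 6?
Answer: 33120025/6084 ≈ 5443.8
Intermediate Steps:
C(n) = -3 (C(n) = 3 - 1*6 = 3 - 6 = -3)
K(A, u) = u + 2*A
Q(b, g) = (-3/b + 2*b/3)/(2*g) (Q(b, g) = (b + (-3/b + b/(-3)))/(g + g) = (b + (-3/b + b*(-1/3)))/((2*g)) = (b + (-3/b - b/3))*(1/(2*g)) = (-3/b + 2*b/3)*(1/(2*g)) = (-3/b + 2*b/3)/(2*g))
(Q(K(5, -1), 13) - 74)**2 = ((1/6)*(-9 + 2*(-1 + 2*5)**2)/((-1 + 2*5)*13) - 74)**2 = ((1/6)*(1/13)*(-9 + 2*(-1 + 10)**2)/(-1 + 10) - 74)**2 = ((1/6)*(1/13)*(-9 + 2*9**2)/9 - 74)**2 = ((1/6)*(1/9)*(1/13)*(-9 + 2*81) - 74)**2 = ((1/6)*(1/9)*(1/13)*(-9 + 162) - 74)**2 = ((1/6)*(1/9)*(1/13)*153 - 74)**2 = (17/78 - 74)**2 = (-5755/78)**2 = 33120025/6084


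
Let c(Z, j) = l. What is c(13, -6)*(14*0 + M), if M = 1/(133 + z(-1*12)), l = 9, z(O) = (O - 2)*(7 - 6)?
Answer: 9/119 ≈ 0.075630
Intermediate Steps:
z(O) = -2 + O (z(O) = (-2 + O)*1 = -2 + O)
c(Z, j) = 9
M = 1/119 (M = 1/(133 + (-2 - 1*12)) = 1/(133 + (-2 - 12)) = 1/(133 - 14) = 1/119 ≈ 0.0084034)
c(13, -6)*(14*0 + M) = 9*(14*0 + 1/119) = 9*(0 + 1/119) = 9*(1/119) = 9/119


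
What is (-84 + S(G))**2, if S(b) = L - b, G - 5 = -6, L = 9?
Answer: 5476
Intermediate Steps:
G = -1 (G = 5 - 6 = -1)
S(b) = 9 - b
(-84 + S(G))**2 = (-84 + (9 - 1*(-1)))**2 = (-84 + (9 + 1))**2 = (-84 + 10)**2 = (-74)**2 = 5476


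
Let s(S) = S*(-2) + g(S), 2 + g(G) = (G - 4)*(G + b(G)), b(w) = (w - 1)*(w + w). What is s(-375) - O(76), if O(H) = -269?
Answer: -106734858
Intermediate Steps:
b(w) = 2*w*(-1 + w) (b(w) = (-1 + w)*(2*w) = 2*w*(-1 + w))
g(G) = -2 + (-4 + G)*(G + 2*G*(-1 + G)) (g(G) = -2 + (G - 4)*(G + 2*G*(-1 + G)) = -2 + (-4 + G)*(G + 2*G*(-1 + G)))
s(S) = -2 - 9*S² + 2*S + 2*S³ (s(S) = S*(-2) + (-2 - 9*S² + 2*S³ + 4*S) = -2*S + (-2 - 9*S² + 2*S³ + 4*S) = -2 - 9*S² + 2*S + 2*S³)
s(-375) - O(76) = (-2 - 9*(-375)² + 2*(-375) + 2*(-375)³) - 1*(-269) = (-2 - 9*140625 - 750 + 2*(-52734375)) + 269 = (-2 - 1265625 - 750 - 105468750) + 269 = -106735127 + 269 = -106734858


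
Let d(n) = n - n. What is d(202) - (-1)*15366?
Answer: 15366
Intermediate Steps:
d(n) = 0
d(202) - (-1)*15366 = 0 - (-1)*15366 = 0 - 1*(-15366) = 0 + 15366 = 15366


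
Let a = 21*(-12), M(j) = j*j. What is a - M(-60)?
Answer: -3852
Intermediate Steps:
M(j) = j²
a = -252
a - M(-60) = -252 - 1*(-60)² = -252 - 1*3600 = -252 - 3600 = -3852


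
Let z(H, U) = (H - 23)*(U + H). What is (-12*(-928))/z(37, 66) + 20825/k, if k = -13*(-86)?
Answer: 21239849/806078 ≈ 26.350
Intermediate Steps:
z(H, U) = (-23 + H)*(H + U)
k = 1118
(-12*(-928))/z(37, 66) + 20825/k = (-12*(-928))/(37² - 23*37 - 23*66 + 37*66) + 20825/1118 = 11136/(1369 - 851 - 1518 + 2442) + 20825*(1/1118) = 11136/1442 + 20825/1118 = 11136*(1/1442) + 20825/1118 = 5568/721 + 20825/1118 = 21239849/806078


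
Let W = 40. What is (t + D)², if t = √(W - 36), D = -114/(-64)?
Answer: 14641/1024 ≈ 14.298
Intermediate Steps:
D = 57/32 (D = -114*(-1/64) = 57/32 ≈ 1.7813)
t = 2 (t = √(40 - 36) = √4 = 2)
(t + D)² = (2 + 57/32)² = (121/32)² = 14641/1024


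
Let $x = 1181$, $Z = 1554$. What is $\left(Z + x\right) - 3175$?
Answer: $-440$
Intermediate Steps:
$\left(Z + x\right) - 3175 = \left(1554 + 1181\right) - 3175 = 2735 - 3175 = -440$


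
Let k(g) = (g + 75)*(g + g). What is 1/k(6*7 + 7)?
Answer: 1/12152 ≈ 8.2291e-5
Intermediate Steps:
k(g) = 2*g*(75 + g) (k(g) = (75 + g)*(2*g) = 2*g*(75 + g))
1/k(6*7 + 7) = 1/(2*(6*7 + 7)*(75 + (6*7 + 7))) = 1/(2*(42 + 7)*(75 + (42 + 7))) = 1/(2*49*(75 + 49)) = 1/(2*49*124) = 1/12152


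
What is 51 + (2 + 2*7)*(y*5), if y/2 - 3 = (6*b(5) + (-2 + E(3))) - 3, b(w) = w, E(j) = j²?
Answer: 5971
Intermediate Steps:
y = 74 (y = 6 + 2*((6*5 + (-2 + 3²)) - 3) = 6 + 2*((30 + (-2 + 9)) - 3) = 6 + 2*((30 + 7) - 3) = 6 + 2*(37 - 3) = 6 + 2*34 = 6 + 68 = 74)
51 + (2 + 2*7)*(y*5) = 51 + (2 + 2*7)*(74*5) = 51 + (2 + 14)*370 = 51 + 16*370 = 51 + 5920 = 5971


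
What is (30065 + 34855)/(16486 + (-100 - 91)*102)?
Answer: -16230/749 ≈ -21.669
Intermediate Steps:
(30065 + 34855)/(16486 + (-100 - 91)*102) = 64920/(16486 - 191*102) = 64920/(16486 - 19482) = 64920/(-2996) = 64920*(-1/2996) = -16230/749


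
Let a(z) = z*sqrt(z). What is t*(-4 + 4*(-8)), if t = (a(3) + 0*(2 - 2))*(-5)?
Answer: 540*sqrt(3) ≈ 935.31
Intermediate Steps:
a(z) = z**(3/2)
t = -15*sqrt(3) (t = (3**(3/2) + 0*(2 - 2))*(-5) = (3*sqrt(3) + 0*0)*(-5) = (3*sqrt(3) + 0)*(-5) = (3*sqrt(3))*(-5) = -15*sqrt(3) ≈ -25.981)
t*(-4 + 4*(-8)) = (-15*sqrt(3))*(-4 + 4*(-8)) = (-15*sqrt(3))*(-4 - 32) = -15*sqrt(3)*(-36) = 540*sqrt(3)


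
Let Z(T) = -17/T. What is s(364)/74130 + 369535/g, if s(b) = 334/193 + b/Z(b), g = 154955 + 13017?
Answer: 1222630257185/583631983788 ≈ 2.0949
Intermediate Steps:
g = 167972
s(b) = 334/193 - b²/17 (s(b) = 334/193 + b/((-17/b)) = 334*(1/193) + b*(-b/17) = 334/193 - b²/17)
s(364)/74130 + 369535/g = (334/193 - 1/17*364²)/74130 + 369535/167972 = (334/193 - 1/17*132496)*(1/74130) + 369535*(1/167972) = (334/193 - 132496/17)*(1/74130) + 369535/167972 = -25566050/3281*1/74130 + 369535/167972 = -2556605/24322053 + 369535/167972 = 1222630257185/583631983788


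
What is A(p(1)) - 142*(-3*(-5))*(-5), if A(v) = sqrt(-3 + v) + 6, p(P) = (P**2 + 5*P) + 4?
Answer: 10656 + sqrt(7) ≈ 10659.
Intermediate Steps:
p(P) = 4 + P**2 + 5*P
A(v) = 6 + sqrt(-3 + v)
A(p(1)) - 142*(-3*(-5))*(-5) = (6 + sqrt(-3 + (4 + 1**2 + 5*1))) - 142*(-3*(-5))*(-5) = (6 + sqrt(-3 + (4 + 1 + 5))) - 2130*(-5) = (6 + sqrt(-3 + 10)) - 142*(-75) = (6 + sqrt(7)) + 10650 = 10656 + sqrt(7)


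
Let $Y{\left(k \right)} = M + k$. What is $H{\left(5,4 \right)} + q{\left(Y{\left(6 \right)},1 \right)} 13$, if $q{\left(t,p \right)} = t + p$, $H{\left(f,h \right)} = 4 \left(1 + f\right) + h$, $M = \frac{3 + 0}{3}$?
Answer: $132$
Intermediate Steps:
$M = 1$ ($M = 3 \cdot \frac{1}{3} = 1$)
$Y{\left(k \right)} = 1 + k$
$H{\left(f,h \right)} = 4 + h + 4 f$ ($H{\left(f,h \right)} = \left(4 + 4 f\right) + h = 4 + h + 4 f$)
$q{\left(t,p \right)} = p + t$
$H{\left(5,4 \right)} + q{\left(Y{\left(6 \right)},1 \right)} 13 = \left(4 + 4 + 4 \cdot 5\right) + \left(1 + \left(1 + 6\right)\right) 13 = \left(4 + 4 + 20\right) + \left(1 + 7\right) 13 = 28 + 8 \cdot 13 = 28 + 104 = 132$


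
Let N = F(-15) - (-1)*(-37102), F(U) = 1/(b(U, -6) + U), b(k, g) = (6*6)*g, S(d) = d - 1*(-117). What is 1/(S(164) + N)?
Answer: -231/8505652 ≈ -2.7158e-5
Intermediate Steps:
S(d) = 117 + d (S(d) = d + 117 = 117 + d)
b(k, g) = 36*g
F(U) = 1/(-216 + U) (F(U) = 1/(36*(-6) + U) = 1/(-216 + U))
N = -8570563/231 (N = 1/(-216 - 15) - (-1)*(-37102) = 1/(-231) - 1*37102 = -1/231 - 37102 = -8570563/231 ≈ -37102.)
1/(S(164) + N) = 1/((117 + 164) - 8570563/231) = 1/(281 - 8570563/231) = 1/(-8505652/231) = -231/8505652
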